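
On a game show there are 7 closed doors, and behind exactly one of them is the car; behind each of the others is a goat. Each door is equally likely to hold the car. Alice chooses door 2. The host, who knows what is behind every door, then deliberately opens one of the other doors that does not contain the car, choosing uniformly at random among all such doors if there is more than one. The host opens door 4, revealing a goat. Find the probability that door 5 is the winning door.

6/35

Consider each possible location of the car in turn.
If it is behind any of doors 1, 3, 5, 6, and 7 (prior 1/7 each): the host has 5 equally likely choices, so probability 1/5; weight (1/7)·(1/5) = 1/35 each.
If it is behind door 2 (prior 1/7): the host has 6 equally likely choices, so probability 1/6; weight (1/7)·(1/6) = 1/42.
If it is behind door 4 (prior 1/7): the host opened door 4, so this case is ruled out; weight (1/7)·0 = 0.
The weights sum to 1/6.
So P(the car behind door 5 | the host opened door 4) = (1/35) / (1/6) = 6/35.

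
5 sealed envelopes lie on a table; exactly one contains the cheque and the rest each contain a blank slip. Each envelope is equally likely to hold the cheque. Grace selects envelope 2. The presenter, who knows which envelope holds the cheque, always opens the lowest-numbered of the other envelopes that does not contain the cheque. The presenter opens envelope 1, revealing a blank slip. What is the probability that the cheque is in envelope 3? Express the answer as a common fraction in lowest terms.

1/4

Apply Bayes' rule, conditioning on where the cheque actually is.
If it is in envelope 1 (prior 1/5): the presenter opened envelope 1, so this case is ruled out; weight (1/5)·0 = 0.
If it is in any of envelopes 2, 3, 4, and 5 (prior 1/5 each): envelope 1 is the lowest-numbered option available, probability 1; weight (1/5)·1 = 1/5 each.
The weights sum to 4/5.
So P(the cheque in envelope 3 | the presenter opened envelope 1) = (1/5) / (4/5) = 1/4.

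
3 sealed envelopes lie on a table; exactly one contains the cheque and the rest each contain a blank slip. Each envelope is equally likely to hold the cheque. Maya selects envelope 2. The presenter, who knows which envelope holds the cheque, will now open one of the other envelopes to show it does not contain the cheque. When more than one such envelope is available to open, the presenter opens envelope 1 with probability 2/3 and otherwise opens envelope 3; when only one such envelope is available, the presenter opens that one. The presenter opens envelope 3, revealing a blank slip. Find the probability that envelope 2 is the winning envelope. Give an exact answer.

Consider each possible location of the cheque in turn.
If it is in envelope 1 (prior 1/3): only envelope 3 is available, probability 1; weight (1/3)·1 = 1/3.
If it is in envelope 2 (prior 1/3): envelope 1 is available but not opened, probability 1/3; weight (1/3)·(1/3) = 1/9.
If it is in envelope 3 (prior 1/3): the presenter opened envelope 3, so this case is ruled out; weight (1/3)·0 = 0.
The weights sum to 4/9.
So P(the cheque in envelope 2 | the presenter opened envelope 3) = (1/9) / (4/9) = 1/4.

1/4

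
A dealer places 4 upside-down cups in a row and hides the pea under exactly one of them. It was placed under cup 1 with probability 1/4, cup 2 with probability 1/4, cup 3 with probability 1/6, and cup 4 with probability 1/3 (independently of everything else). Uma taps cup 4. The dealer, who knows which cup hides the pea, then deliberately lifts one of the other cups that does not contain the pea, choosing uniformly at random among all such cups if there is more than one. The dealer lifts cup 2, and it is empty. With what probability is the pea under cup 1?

Apply Bayes' rule, conditioning on where the pea actually is.
If it is under cup 1 (prior 1/4): the dealer has 2 equally likely choices, so probability 1/2; weight (1/4)·(1/2) = 1/8.
If it is under cup 2 (prior 1/4): the dealer opened cup 2, so this case is ruled out; weight (1/4)·0 = 0.
If it is under cup 3 (prior 1/6): the dealer has 2 equally likely choices, so probability 1/2; weight (1/6)·(1/2) = 1/12.
If it is under cup 4 (prior 1/3): the dealer has 3 equally likely choices, so probability 1/3; weight (1/3)·(1/3) = 1/9.
The weights sum to 23/72.
So P(the pea under cup 1 | the dealer opened cup 2) = (1/8) / (23/72) = 9/23.

9/23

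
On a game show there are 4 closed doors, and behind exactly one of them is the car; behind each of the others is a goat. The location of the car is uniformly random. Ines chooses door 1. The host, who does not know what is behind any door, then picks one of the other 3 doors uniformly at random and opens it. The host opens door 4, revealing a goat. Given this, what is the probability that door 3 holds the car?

Apply Bayes' rule, conditioning on where the car actually is.
If it is behind any of doors 1, 2, and 3 (prior 1/4 each): the host picks door 4 with probability 1/3 regardless, and it is not the prize; weight (1/4)·(1/3) = 1/12 each.
If it is behind door 4 (prior 1/4): the host opened door 4, so this case is ruled out; weight (1/4)·0 = 0.
The weights sum to 1/4.
So P(the car behind door 3 | the host opened door 4) = (1/12) / (1/4) = 1/3.

1/3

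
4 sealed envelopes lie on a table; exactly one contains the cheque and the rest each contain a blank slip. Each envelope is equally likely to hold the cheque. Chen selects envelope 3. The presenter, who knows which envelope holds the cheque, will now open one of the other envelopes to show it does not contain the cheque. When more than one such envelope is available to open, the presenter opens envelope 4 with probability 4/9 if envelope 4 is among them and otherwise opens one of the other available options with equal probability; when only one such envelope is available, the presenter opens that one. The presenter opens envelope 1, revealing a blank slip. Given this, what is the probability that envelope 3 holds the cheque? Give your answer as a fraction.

5/24

Apply Bayes' rule, conditioning on where the cheque actually is.
If it is in envelope 1 (prior 1/4): the presenter opened envelope 1, so this case is ruled out; weight (1/4)·0 = 0.
If it is in envelope 2 (prior 1/4): envelope 4 is available but not opened, probability 5/9; weight (1/4)·(5/9) = 5/36.
If it is in envelope 3 (prior 1/4): envelope 4 is available but not opened; envelope 1 gets probability (1 − 4/9)/2 = 5/18; weight (1/4)·(5/18) = 5/72.
If it is in envelope 4 (prior 1/4): envelope 4 holds the prize so is unavailable; the presenter chooses uniformly among the 2 others, probability 1/2; weight (1/4)·(1/2) = 1/8.
The weights sum to 1/3.
So P(the cheque in envelope 3 | the presenter opened envelope 1) = (5/72) / (1/3) = 5/24.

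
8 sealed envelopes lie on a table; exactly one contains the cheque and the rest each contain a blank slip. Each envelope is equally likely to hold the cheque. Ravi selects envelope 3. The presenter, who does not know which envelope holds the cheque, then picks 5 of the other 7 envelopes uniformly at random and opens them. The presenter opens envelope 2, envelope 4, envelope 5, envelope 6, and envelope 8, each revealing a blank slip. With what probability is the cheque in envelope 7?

1/3

Consider each possible location of the cheque in turn.
If it is in any of envelopes 1, 3, and 7 (prior 1/8 each): the presenter picks exactly this set with probability 1/21 regardless, and none is the prize; weight (1/8)·(1/21) = 1/168 each.
If it is in any of envelopes 2, 4, 5, 6, and 8 (prior 1/8 each): that envelope was opened and seen not to hold the prize — ruled out; weight (1/8)·0 = 0 each.
The weights sum to 1/56.
So P(the cheque in envelope 7 | the presenter opened envelope 2, envelope 4, envelope 5, envelope 6, and envelope 8) = (1/168) / (1/56) = 1/3.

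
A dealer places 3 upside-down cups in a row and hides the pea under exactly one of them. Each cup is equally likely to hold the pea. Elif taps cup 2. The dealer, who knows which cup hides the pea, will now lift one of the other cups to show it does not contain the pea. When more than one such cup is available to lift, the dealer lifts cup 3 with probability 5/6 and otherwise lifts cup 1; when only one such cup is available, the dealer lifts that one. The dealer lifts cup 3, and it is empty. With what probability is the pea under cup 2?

5/11

Consider each possible location of the pea in turn.
If it is under cup 1 (prior 1/3): only cup 3 is available, probability 1; weight (1/3)·1 = 1/3.
If it is under cup 2 (prior 1/3): cup 3 is available, opened with probability 5/6; weight (1/3)·(5/6) = 5/18.
If it is under cup 3 (prior 1/3): the dealer opened cup 3, so this case is ruled out; weight (1/3)·0 = 0.
The weights sum to 11/18.
So P(the pea under cup 2 | the dealer opened cup 3) = (5/18) / (11/18) = 5/11.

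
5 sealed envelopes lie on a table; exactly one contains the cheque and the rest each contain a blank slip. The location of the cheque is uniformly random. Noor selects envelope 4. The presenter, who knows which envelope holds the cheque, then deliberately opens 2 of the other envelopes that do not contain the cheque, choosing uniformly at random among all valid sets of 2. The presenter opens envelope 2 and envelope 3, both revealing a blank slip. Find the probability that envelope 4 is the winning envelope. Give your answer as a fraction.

Consider each possible location of the cheque in turn.
If it is in either of envelopes 1 and 5 (prior 1/5 each): the presenter has 3 equally likely choices, so probability 1/3; weight (1/5)·(1/3) = 1/15 each.
If it is in either of envelopes 2 and 3 (prior 1/5 each): that envelope was opened and seen not to hold the prize — ruled out; weight (1/5)·0 = 0 each.
If it is in envelope 4 (prior 1/5): the presenter has 6 equally likely choices, so probability 1/6; weight (1/5)·(1/6) = 1/30.
The weights sum to 1/6.
So P(the cheque in envelope 4 | the presenter opened envelope 2 and envelope 3) = (1/30) / (1/6) = 1/5.

1/5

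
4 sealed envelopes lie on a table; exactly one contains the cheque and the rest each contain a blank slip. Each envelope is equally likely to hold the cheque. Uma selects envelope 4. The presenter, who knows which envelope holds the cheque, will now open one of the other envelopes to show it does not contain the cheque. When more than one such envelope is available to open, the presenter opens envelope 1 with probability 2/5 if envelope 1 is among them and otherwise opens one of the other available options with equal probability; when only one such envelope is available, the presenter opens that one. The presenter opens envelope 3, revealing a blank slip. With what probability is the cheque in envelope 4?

Consider each possible location of the cheque in turn.
If it is in envelope 1 (prior 1/4): envelope 1 holds the prize so is unavailable; the presenter chooses uniformly among the 2 others, probability 1/2; weight (1/4)·(1/2) = 1/8.
If it is in envelope 2 (prior 1/4): envelope 1 is available but not opened, probability 3/5; weight (1/4)·(3/5) = 3/20.
If it is in envelope 3 (prior 1/4): the presenter opened envelope 3, so this case is ruled out; weight (1/4)·0 = 0.
If it is in envelope 4 (prior 1/4): envelope 1 is available but not opened; envelope 3 gets probability (1 − 2/5)/2 = 3/10; weight (1/4)·(3/10) = 3/40.
The weights sum to 7/20.
So P(the cheque in envelope 4 | the presenter opened envelope 3) = (3/40) / (7/20) = 3/14.

3/14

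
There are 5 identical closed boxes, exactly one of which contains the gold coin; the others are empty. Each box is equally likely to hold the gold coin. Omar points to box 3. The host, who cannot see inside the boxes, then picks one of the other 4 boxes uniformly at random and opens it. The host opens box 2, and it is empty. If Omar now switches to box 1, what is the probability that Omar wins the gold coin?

Because the host chose which box to open without knowing where the gold coin is, the choice is independent of the prize location. Learning that box 2 does not hold the gold coin simply rules out that one location and leaves the remaining 4 boxes still equally likely by symmetry.
So P(the gold coin in box 1) = 1/4.

1/4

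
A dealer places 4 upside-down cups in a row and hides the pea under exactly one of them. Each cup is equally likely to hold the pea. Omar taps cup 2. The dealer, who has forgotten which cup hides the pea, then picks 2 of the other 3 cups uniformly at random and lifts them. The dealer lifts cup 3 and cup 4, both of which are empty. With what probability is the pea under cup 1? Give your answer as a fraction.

1/2

Condition on the true location of the pea.
If it is under either of cups 1 and 2 (prior 1/4 each): the dealer picks exactly this set with probability 1/3 regardless, and none is the prize; weight (1/4)·(1/3) = 1/12 each.
If it is under either of cups 3 and 4 (prior 1/4 each): that cup was opened and seen not to hold the prize — ruled out; weight (1/4)·0 = 0 each.
The weights sum to 1/6.
So P(the pea under cup 1 | the dealer opened cup 3 and cup 4) = (1/12) / (1/6) = 1/2.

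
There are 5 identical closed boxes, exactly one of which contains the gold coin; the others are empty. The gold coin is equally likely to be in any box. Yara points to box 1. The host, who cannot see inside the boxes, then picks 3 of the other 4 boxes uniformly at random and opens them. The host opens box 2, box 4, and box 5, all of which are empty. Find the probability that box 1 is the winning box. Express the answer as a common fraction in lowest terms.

Because the host chose which boxes to open without knowing where the gold coin is, the choice is independent of the prize location. Learning that none of the 3 opened boxes holds the gold coin simply rules out those 3 locations and leaves the remaining 2 boxes still equally likely by symmetry.
So P(the gold coin in box 1) = 1/2.

1/2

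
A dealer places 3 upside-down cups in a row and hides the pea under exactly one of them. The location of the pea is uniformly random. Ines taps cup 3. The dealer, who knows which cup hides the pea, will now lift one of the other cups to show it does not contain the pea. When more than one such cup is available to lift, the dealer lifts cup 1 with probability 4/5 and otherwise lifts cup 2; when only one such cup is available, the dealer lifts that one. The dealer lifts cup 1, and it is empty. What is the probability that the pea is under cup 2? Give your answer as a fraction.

5/9

Consider each possible location of the pea in turn.
If it is under cup 1 (prior 1/3): the dealer opened cup 1, so this case is ruled out; weight (1/3)·0 = 0.
If it is under cup 2 (prior 1/3): only cup 1 is available, probability 1; weight (1/3)·1 = 1/3.
If it is under cup 3 (prior 1/3): cup 1 is available, opened with probability 4/5; weight (1/3)·(4/5) = 4/15.
The weights sum to 3/5.
So P(the pea under cup 2 | the dealer opened cup 1) = (1/3) / (3/5) = 5/9.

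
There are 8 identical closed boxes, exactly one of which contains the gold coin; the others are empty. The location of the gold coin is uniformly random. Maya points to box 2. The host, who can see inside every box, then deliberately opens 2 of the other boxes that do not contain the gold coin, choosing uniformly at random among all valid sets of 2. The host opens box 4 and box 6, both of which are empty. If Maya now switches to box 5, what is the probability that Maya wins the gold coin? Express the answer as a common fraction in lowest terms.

7/40

Condition on the true location of the gold coin.
If it is in any of boxes 1, 3, 5, 7, and 8 (prior 1/8 each): the host has 15 equally likely choices, so probability 1/15; weight (1/8)·(1/15) = 1/120 each.
If it is in box 2 (prior 1/8): the host has 21 equally likely choices, so probability 1/21; weight (1/8)·(1/21) = 1/168.
If it is in either of boxes 4 and 6 (prior 1/8 each): that box was opened and seen not to hold the prize — ruled out; weight (1/8)·0 = 0 each.
The weights sum to 1/21.
So P(the gold coin in box 5 | the host opened box 4 and box 6) = (1/120) / (1/21) = 7/40.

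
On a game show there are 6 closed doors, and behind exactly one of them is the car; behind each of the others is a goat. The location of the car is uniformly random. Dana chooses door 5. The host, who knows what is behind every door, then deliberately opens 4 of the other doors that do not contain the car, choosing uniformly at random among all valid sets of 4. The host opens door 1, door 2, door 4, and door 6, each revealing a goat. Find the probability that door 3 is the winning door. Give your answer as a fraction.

Apply Bayes' rule, conditioning on where the car actually is.
If it is behind any of doors 1, 2, 4, and 6 (prior 1/6 each): that door was opened and seen not to hold the prize — ruled out; weight (1/6)·0 = 0 each.
If it is behind door 3 (prior 1/6): the host has no choice, probability 1; weight (1/6)·1 = 1/6.
If it is behind door 5 (prior 1/6): the host has 5 equally likely choices, so probability 1/5; weight (1/6)·(1/5) = 1/30.
The weights sum to 1/5.
So P(the car behind door 3 | the host opened door 1, door 2, door 4, and door 6) = (1/6) / (1/5) = 5/6.

5/6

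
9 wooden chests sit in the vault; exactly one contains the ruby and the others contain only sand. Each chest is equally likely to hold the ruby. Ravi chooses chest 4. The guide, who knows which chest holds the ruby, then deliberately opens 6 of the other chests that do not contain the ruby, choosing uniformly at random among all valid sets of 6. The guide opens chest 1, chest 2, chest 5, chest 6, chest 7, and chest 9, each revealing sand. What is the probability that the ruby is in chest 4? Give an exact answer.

Apply Bayes' rule, conditioning on where the ruby actually is.
If it is in any of chests 1, 2, 5, 6, 7, and 9 (prior 1/9 each): that chest was opened and seen not to hold the prize — ruled out; weight (1/9)·0 = 0 each.
If it is in either of chests 3 and 8 (prior 1/9 each): the guide has 7 equally likely choices, so probability 1/7; weight (1/9)·(1/7) = 1/63 each.
If it is in chest 4 (prior 1/9): the guide has 28 equally likely choices, so probability 1/28; weight (1/9)·(1/28) = 1/252.
The weights sum to 1/28.
So P(the ruby in chest 4 | the guide opened chest 1, chest 2, chest 5, chest 6, chest 7, and chest 9) = (1/252) / (1/28) = 1/9.

1/9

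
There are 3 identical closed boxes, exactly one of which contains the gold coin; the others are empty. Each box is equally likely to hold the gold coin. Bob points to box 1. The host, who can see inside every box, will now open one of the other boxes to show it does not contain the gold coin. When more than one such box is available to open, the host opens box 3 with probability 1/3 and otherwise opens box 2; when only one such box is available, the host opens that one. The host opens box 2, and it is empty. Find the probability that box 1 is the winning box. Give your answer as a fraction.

2/5

Condition on the true location of the gold coin.
If it is in box 1 (prior 1/3): box 3 is available but not opened, probability 2/3; weight (1/3)·(2/3) = 2/9.
If it is in box 2 (prior 1/3): the host opened box 2, so this case is ruled out; weight (1/3)·0 = 0.
If it is in box 3 (prior 1/3): only box 2 is available, probability 1; weight (1/3)·1 = 1/3.
The weights sum to 5/9.
So P(the gold coin in box 1 | the host opened box 2) = (2/9) / (5/9) = 2/5.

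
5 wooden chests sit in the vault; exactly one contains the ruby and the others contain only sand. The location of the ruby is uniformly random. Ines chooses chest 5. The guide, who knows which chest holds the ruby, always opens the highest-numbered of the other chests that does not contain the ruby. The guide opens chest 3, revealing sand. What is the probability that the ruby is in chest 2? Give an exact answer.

Condition on the true location of the ruby.
If it is in any of chests 1, 2, and 5 (prior 1/5 each): the guide would have opened chest 4 instead, probability 0; weight (1/5)·0 = 0 each.
If it is in chest 3 (prior 1/5): the guide opened chest 3, so this case is ruled out; weight (1/5)·0 = 0.
If it is in chest 4 (prior 1/5): chest 3 is the highest-numbered option available, probability 1; weight (1/5)·1 = 1/5.
The weights sum to 1/5.
So P(the ruby in chest 2 | the guide opened chest 3) = 0 / (1/5) = 0.

0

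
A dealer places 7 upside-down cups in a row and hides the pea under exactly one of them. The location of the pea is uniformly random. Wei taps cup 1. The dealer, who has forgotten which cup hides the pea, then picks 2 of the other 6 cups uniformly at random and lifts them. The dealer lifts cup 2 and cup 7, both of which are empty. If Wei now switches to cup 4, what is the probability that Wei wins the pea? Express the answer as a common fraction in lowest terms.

1/5

Condition on the true location of the pea.
If it is under any of cups 1, 3, 4, 5, and 6 (prior 1/7 each): the dealer picks exactly this set with probability 1/15 regardless, and none is the prize; weight (1/7)·(1/15) = 1/105 each.
If it is under either of cups 2 and 7 (prior 1/7 each): that cup was opened and seen not to hold the prize — ruled out; weight (1/7)·0 = 0 each.
The weights sum to 1/21.
So P(the pea under cup 4 | the dealer opened cup 2 and cup 7) = (1/105) / (1/21) = 1/5.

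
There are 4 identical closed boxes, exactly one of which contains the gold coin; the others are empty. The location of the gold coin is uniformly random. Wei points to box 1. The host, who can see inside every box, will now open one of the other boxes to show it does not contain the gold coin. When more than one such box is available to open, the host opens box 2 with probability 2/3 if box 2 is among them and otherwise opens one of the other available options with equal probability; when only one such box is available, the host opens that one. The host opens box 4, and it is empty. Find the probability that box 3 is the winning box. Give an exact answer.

Condition on the true location of the gold coin.
If it is in box 1 (prior 1/4): box 2 is available but not opened; box 4 gets probability (1 − 2/3)/2 = 1/6; weight (1/4)·(1/6) = 1/24.
If it is in box 2 (prior 1/4): box 2 holds the prize so is unavailable; the host chooses uniformly among the 2 others, probability 1/2; weight (1/4)·(1/2) = 1/8.
If it is in box 3 (prior 1/4): box 2 is available but not opened, probability 1/3; weight (1/4)·(1/3) = 1/12.
If it is in box 4 (prior 1/4): the host opened box 4, so this case is ruled out; weight (1/4)·0 = 0.
The weights sum to 1/4.
So P(the gold coin in box 3 | the host opened box 4) = (1/12) / (1/4) = 1/3.

1/3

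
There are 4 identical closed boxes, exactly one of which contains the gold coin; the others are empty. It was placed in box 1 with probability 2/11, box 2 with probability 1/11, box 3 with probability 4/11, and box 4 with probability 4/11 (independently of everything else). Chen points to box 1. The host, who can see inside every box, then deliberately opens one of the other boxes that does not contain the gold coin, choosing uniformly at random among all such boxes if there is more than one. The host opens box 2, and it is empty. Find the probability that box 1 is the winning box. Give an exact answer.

Apply Bayes' rule, conditioning on where the gold coin actually is.
If it is in box 1 (prior 2/11): the host has 3 equally likely choices, so probability 1/3; weight (2/11)·(1/3) = 2/33.
If it is in box 2 (prior 1/11): the host opened box 2, so this case is ruled out; weight (1/11)·0 = 0.
If it is in either of boxes 3 and 4 (prior 4/11 each): the host has 2 equally likely choices, so probability 1/2; weight (4/11)·(1/2) = 2/11 each.
The weights sum to 14/33.
So P(the gold coin in box 1 | the host opened box 2) = (2/33) / (14/33) = 1/7.

1/7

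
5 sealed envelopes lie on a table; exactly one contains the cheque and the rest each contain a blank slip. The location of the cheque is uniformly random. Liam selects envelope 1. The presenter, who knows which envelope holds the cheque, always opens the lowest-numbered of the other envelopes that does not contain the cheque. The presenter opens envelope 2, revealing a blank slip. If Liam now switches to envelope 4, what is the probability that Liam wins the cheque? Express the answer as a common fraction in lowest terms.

Consider each possible location of the cheque in turn.
If it is in any of envelopes 1, 3, 4, and 5 (prior 1/5 each): envelope 2 is the lowest-numbered option available, probability 1; weight (1/5)·1 = 1/5 each.
If it is in envelope 2 (prior 1/5): the presenter opened envelope 2, so this case is ruled out; weight (1/5)·0 = 0.
The weights sum to 4/5.
So P(the cheque in envelope 4 | the presenter opened envelope 2) = (1/5) / (4/5) = 1/4.

1/4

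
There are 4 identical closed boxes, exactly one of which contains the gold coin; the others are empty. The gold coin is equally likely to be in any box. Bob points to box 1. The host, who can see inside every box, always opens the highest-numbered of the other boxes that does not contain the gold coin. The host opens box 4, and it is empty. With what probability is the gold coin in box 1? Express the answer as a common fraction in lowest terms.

1/3

Condition on the true location of the gold coin.
If it is in any of boxes 1, 2, and 3 (prior 1/4 each): box 4 is the highest-numbered option available, probability 1; weight (1/4)·1 = 1/4 each.
If it is in box 4 (prior 1/4): the host opened box 4, so this case is ruled out; weight (1/4)·0 = 0.
The weights sum to 3/4.
So P(the gold coin in box 1 | the host opened box 4) = (1/4) / (3/4) = 1/3.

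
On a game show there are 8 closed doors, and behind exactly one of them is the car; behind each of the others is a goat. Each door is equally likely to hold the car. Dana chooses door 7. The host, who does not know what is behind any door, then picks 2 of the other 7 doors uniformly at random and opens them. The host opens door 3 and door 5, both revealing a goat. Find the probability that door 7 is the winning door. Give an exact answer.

Consider each possible location of the car in turn.
If it is behind any of doors 1, 2, 4, 6, 7, and 8 (prior 1/8 each): the host picks exactly this set with probability 1/21 regardless, and none is the prize; weight (1/8)·(1/21) = 1/168 each.
If it is behind either of doors 3 and 5 (prior 1/8 each): that door was opened and seen not to hold the prize — ruled out; weight (1/8)·0 = 0 each.
The weights sum to 1/28.
So P(the car behind door 7 | the host opened door 3 and door 5) = (1/168) / (1/28) = 1/6.

1/6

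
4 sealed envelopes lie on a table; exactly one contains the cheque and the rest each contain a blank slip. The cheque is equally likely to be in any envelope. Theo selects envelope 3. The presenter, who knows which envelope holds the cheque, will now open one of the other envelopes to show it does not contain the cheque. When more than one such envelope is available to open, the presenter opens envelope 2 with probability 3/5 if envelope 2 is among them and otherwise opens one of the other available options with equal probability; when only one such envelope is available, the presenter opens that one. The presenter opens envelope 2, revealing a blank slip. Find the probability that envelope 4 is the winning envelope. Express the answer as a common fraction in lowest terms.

Apply Bayes' rule, conditioning on where the cheque actually is.
If it is in any of envelopes 1, 3, and 4 (prior 1/4 each): envelope 2 is available, opened with probability 3/5; weight (1/4)·(3/5) = 3/20 each.
If it is in envelope 2 (prior 1/4): the presenter opened envelope 2, so this case is ruled out; weight (1/4)·0 = 0.
The weights sum to 9/20.
So P(the cheque in envelope 4 | the presenter opened envelope 2) = (3/20) / (9/20) = 1/3.

1/3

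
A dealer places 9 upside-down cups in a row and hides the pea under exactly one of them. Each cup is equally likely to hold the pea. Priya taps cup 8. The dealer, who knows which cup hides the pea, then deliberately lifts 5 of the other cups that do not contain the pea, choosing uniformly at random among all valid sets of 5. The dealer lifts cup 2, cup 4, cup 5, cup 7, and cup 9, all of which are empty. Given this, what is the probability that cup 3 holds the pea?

Apply Bayes' rule, conditioning on where the pea actually is.
If it is under any of cups 1, 3, and 6 (prior 1/9 each): the dealer has 21 equally likely choices, so probability 1/21; weight (1/9)·(1/21) = 1/189 each.
If it is under any of cups 2, 4, 5, 7, and 9 (prior 1/9 each): that cup was opened and seen not to hold the prize — ruled out; weight (1/9)·0 = 0 each.
If it is under cup 8 (prior 1/9): the dealer has 56 equally likely choices, so probability 1/56; weight (1/9)·(1/56) = 1/504.
The weights sum to 1/56.
So P(the pea under cup 3 | the dealer opened cup 2, cup 4, cup 5, cup 7, and cup 9) = (1/189) / (1/56) = 8/27.

8/27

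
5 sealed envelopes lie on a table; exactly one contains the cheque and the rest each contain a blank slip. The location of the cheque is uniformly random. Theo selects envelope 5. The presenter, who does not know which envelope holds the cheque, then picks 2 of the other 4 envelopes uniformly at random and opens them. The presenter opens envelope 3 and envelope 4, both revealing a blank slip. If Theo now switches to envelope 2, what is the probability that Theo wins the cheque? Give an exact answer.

Condition on the true location of the cheque.
If it is in any of envelopes 1, 2, and 5 (prior 1/5 each): the presenter picks exactly this set with probability 1/6 regardless, and none is the prize; weight (1/5)·(1/6) = 1/30 each.
If it is in either of envelopes 3 and 4 (prior 1/5 each): that envelope was opened and seen not to hold the prize — ruled out; weight (1/5)·0 = 0 each.
The weights sum to 1/10.
So P(the cheque in envelope 2 | the presenter opened envelope 3 and envelope 4) = (1/30) / (1/10) = 1/3.

1/3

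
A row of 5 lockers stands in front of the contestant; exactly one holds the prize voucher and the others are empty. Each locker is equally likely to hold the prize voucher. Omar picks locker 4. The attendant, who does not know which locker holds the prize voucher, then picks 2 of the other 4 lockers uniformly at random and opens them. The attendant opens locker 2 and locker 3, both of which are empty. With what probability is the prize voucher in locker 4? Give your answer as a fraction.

1/3

Apply Bayes' rule, conditioning on where the prize voucher actually is.
If it is in any of lockers 1, 4, and 5 (prior 1/5 each): the attendant picks exactly this set with probability 1/6 regardless, and none is the prize; weight (1/5)·(1/6) = 1/30 each.
If it is in either of lockers 2 and 3 (prior 1/5 each): that locker was opened and seen not to hold the prize — ruled out; weight (1/5)·0 = 0 each.
The weights sum to 1/10.
So P(the prize voucher in locker 4 | the attendant opened locker 2 and locker 3) = (1/30) / (1/10) = 1/3.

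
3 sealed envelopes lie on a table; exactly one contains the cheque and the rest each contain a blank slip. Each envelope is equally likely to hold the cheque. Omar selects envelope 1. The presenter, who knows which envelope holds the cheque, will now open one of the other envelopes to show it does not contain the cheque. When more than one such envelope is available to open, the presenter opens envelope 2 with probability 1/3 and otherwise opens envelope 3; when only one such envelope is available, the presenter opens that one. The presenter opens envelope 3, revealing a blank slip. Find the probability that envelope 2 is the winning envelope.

Consider each possible location of the cheque in turn.
If it is in envelope 1 (prior 1/3): envelope 2 is available but not opened, probability 2/3; weight (1/3)·(2/3) = 2/9.
If it is in envelope 2 (prior 1/3): only envelope 3 is available, probability 1; weight (1/3)·1 = 1/3.
If it is in envelope 3 (prior 1/3): the presenter opened envelope 3, so this case is ruled out; weight (1/3)·0 = 0.
The weights sum to 5/9.
So P(the cheque in envelope 2 | the presenter opened envelope 3) = (1/3) / (5/9) = 3/5.

3/5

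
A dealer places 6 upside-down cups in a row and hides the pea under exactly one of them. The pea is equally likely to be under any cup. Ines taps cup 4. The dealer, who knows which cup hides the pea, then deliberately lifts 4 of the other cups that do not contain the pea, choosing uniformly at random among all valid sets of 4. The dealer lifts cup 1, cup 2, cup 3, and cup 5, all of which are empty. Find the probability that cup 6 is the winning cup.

Condition on the true location of the pea.
If it is under any of cups 1, 2, 3, and 5 (prior 1/6 each): that cup was opened and seen not to hold the prize — ruled out; weight (1/6)·0 = 0 each.
If it is under cup 4 (prior 1/6): the dealer has 5 equally likely choices, so probability 1/5; weight (1/6)·(1/5) = 1/30.
If it is under cup 6 (prior 1/6): the dealer has no choice, probability 1; weight (1/6)·1 = 1/6.
The weights sum to 1/5.
So P(the pea under cup 6 | the dealer opened cup 1, cup 2, cup 3, and cup 5) = (1/6) / (1/5) = 5/6.

5/6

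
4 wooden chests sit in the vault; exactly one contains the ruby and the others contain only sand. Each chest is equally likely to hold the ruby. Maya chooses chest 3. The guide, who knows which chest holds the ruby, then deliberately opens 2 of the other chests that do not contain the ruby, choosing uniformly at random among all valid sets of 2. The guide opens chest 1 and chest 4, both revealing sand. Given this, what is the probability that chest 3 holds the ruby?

Apply Bayes' rule, conditioning on where the ruby actually is.
If it is in either of chests 1 and 4 (prior 1/4 each): that chest was opened and seen not to hold the prize — ruled out; weight (1/4)·0 = 0 each.
If it is in chest 2 (prior 1/4): the guide has no choice, probability 1; weight (1/4)·1 = 1/4.
If it is in chest 3 (prior 1/4): the guide has 3 equally likely choices, so probability 1/3; weight (1/4)·(1/3) = 1/12.
The weights sum to 1/3.
So P(the ruby in chest 3 | the guide opened chest 1 and chest 4) = (1/12) / (1/3) = 1/4.

1/4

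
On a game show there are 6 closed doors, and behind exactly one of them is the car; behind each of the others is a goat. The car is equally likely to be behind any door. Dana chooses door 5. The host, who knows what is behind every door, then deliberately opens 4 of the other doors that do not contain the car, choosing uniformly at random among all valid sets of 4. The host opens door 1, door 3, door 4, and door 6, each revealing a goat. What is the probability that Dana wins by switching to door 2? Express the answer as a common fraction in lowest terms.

5/6

Consider each possible location of the car in turn.
If it is behind any of doors 1, 3, 4, and 6 (prior 1/6 each): that door was opened and seen not to hold the prize — ruled out; weight (1/6)·0 = 0 each.
If it is behind door 2 (prior 1/6): the host has no choice, probability 1; weight (1/6)·1 = 1/6.
If it is behind door 5 (prior 1/6): the host has 5 equally likely choices, so probability 1/5; weight (1/6)·(1/5) = 1/30.
The weights sum to 1/5.
So P(the car behind door 2 | the host opened door 1, door 3, door 4, and door 6) = (1/6) / (1/5) = 5/6.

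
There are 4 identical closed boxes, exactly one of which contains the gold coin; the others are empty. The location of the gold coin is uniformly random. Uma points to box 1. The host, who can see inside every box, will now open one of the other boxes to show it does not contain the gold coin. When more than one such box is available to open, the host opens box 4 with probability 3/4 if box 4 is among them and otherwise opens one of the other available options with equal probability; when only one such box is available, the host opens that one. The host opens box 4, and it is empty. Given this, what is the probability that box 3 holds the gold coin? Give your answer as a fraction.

Apply Bayes' rule, conditioning on where the gold coin actually is.
If it is in any of boxes 1, 2, and 3 (prior 1/4 each): box 4 is available, opened with probability 3/4; weight (1/4)·(3/4) = 3/16 each.
If it is in box 4 (prior 1/4): the host opened box 4, so this case is ruled out; weight (1/4)·0 = 0.
The weights sum to 9/16.
So P(the gold coin in box 3 | the host opened box 4) = (3/16) / (9/16) = 1/3.

1/3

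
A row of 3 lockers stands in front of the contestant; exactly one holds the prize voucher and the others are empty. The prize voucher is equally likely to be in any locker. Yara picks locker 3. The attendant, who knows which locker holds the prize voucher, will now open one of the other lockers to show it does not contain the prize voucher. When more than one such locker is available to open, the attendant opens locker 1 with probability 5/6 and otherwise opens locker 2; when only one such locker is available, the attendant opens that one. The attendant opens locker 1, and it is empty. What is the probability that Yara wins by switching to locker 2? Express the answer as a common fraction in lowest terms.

6/11

Consider each possible location of the prize voucher in turn.
If it is in locker 1 (prior 1/3): the attendant opened locker 1, so this case is ruled out; weight (1/3)·0 = 0.
If it is in locker 2 (prior 1/3): only locker 1 is available, probability 1; weight (1/3)·1 = 1/3.
If it is in locker 3 (prior 1/3): locker 1 is available, opened with probability 5/6; weight (1/3)·(5/6) = 5/18.
The weights sum to 11/18.
So P(the prize voucher in locker 2 | the attendant opened locker 1) = (1/3) / (11/18) = 6/11.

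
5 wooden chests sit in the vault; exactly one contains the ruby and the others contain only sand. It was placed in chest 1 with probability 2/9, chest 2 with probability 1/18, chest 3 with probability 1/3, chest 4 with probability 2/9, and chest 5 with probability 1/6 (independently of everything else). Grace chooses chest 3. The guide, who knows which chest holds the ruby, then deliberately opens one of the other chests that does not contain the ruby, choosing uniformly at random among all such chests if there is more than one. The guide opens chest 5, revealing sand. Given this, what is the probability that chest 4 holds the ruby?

Apply Bayes' rule, conditioning on where the ruby actually is.
If it is in either of chests 1 and 4 (prior 2/9 each): the guide has 3 equally likely choices, so probability 1/3; weight (2/9)·(1/3) = 2/27 each.
If it is in chest 2 (prior 1/18): the guide has 3 equally likely choices, so probability 1/3; weight (1/18)·(1/3) = 1/54.
If it is in chest 3 (prior 1/3): the guide has 4 equally likely choices, so probability 1/4; weight (1/3)·(1/4) = 1/12.
If it is in chest 5 (prior 1/6): the guide opened chest 5, so this case is ruled out; weight (1/6)·0 = 0.
The weights sum to 1/4.
So P(the ruby in chest 4 | the guide opened chest 5) = (2/27) / (1/4) = 8/27.

8/27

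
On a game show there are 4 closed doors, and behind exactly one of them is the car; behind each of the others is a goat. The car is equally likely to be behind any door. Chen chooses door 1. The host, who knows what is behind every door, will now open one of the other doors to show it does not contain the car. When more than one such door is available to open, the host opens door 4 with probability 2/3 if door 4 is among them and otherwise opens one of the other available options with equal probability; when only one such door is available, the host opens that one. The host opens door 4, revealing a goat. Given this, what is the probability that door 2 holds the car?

Apply Bayes' rule, conditioning on where the car actually is.
If it is behind any of doors 1, 2, and 3 (prior 1/4 each): door 4 is available, opened with probability 2/3; weight (1/4)·(2/3) = 1/6 each.
If it is behind door 4 (prior 1/4): the host opened door 4, so this case is ruled out; weight (1/4)·0 = 0.
The weights sum to 1/2.
So P(the car behind door 2 | the host opened door 4) = (1/6) / (1/2) = 1/3.

1/3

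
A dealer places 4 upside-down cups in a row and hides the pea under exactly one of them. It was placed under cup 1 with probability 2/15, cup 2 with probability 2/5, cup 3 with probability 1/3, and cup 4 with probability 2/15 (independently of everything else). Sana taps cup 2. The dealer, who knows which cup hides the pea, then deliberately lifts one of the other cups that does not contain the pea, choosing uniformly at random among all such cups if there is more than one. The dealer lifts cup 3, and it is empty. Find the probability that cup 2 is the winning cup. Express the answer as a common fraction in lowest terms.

Condition on the true location of the pea.
If it is under either of cups 1 and 4 (prior 2/15 each): the dealer has 2 equally likely choices, so probability 1/2; weight (2/15)·(1/2) = 1/15 each.
If it is under cup 2 (prior 2/5): the dealer has 3 equally likely choices, so probability 1/3; weight (2/5)·(1/3) = 2/15.
If it is under cup 3 (prior 1/3): the dealer opened cup 3, so this case is ruled out; weight (1/3)·0 = 0.
The weights sum to 4/15.
So P(the pea under cup 2 | the dealer opened cup 3) = (2/15) / (4/15) = 1/2.

1/2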